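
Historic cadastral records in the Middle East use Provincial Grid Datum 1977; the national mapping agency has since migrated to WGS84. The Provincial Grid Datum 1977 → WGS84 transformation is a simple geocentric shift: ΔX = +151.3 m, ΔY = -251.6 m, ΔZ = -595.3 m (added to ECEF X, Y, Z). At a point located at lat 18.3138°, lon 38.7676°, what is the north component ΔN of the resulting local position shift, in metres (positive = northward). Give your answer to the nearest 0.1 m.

At φ = 18.3138°, λ = 38.7676°: sin φ = 0.314221, cos φ = 0.949350, sin λ = 0.626163, cos λ = 0.779692.
ΔN = −sin φ cos λ·ΔX − sin φ sin λ·ΔY + cos φ·ΔZ = −(0.314221)(0.779692)(151.3) − (0.314221)(0.626163)(-251.6) + (0.949350)(-595.3) = -552.71 m.

ΔN = -552.7 m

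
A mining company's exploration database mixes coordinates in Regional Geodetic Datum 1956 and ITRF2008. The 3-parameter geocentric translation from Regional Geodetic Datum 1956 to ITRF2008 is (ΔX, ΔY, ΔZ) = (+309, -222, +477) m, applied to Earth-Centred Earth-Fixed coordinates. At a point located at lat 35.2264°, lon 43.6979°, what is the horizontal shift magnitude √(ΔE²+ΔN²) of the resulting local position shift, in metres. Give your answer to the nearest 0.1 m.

At φ = 35.2264°, λ = 43.6979°: sin φ = 0.576809, cos φ = 0.816879, sin λ = 0.690856, cos λ = 0.722992.
ΔE = −sin λ·ΔX + cos λ·ΔY = −(0.690856)·(309) + (0.722992)·(-222) = -373.98 m.
ΔN = −sin φ cos λ·ΔX − sin φ sin λ·ΔY + cos φ·ΔZ = −(0.576809)(0.722992)(309) − (0.576809)(0.690856)(-222) + (0.816879)(477) = 349.25 m.
Horizontal magnitude = √(ΔE² + ΔN²) = √((-373.98)² + 349.25²) = 511.70 m.

511.7 m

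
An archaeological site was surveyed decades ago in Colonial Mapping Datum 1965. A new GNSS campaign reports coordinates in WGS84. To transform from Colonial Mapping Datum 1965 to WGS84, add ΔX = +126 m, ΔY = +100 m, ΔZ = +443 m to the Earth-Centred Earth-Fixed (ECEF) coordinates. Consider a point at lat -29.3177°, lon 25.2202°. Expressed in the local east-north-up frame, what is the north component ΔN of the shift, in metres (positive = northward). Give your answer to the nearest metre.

ΔN = 463 m

The local north axis is (−sin φ cos λ, −sin φ sin λ, cos φ), giving ΔN = 55.815 + 20.864 + 386.260 = 462.94 m.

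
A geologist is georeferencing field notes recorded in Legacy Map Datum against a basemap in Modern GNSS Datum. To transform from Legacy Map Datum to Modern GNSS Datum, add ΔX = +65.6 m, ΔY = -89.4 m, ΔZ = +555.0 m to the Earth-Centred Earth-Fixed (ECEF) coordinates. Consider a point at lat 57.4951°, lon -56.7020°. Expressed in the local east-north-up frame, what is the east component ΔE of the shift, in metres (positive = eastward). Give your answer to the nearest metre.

The local east axis at (φ, λ) is (−sin λ, cos λ, 0), so ΔE = −sin(-56.7020°)·65.6 + cos(-56.7020°)·(-89.4) = 5.75 m.

ΔE = 6 m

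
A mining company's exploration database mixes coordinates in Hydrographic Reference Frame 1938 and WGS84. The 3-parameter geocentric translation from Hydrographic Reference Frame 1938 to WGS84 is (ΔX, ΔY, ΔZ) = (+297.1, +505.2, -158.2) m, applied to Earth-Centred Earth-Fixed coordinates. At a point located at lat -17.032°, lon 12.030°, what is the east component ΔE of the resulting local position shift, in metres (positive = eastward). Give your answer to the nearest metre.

At φ = -17.032°, λ = 12.030°: sin φ = -0.292906, cos φ = 0.956141, sin λ = 0.208424, cos λ = 0.978039.
ΔE = −sin λ·ΔX + cos λ·ΔY = −(0.208424)·(297.1) + (0.978039)·(505.2) = 432.18 m.

ΔE = 432 m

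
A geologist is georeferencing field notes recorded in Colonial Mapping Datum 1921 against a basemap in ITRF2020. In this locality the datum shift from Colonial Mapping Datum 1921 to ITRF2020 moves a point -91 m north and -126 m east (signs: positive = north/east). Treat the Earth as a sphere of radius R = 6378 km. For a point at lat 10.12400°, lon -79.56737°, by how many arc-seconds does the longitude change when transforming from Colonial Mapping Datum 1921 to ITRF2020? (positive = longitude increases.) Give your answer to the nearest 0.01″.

At latitude 10.12400°, cos φ = 0.984430.
One radian of longitude at latitude φ spans R cos φ, so Δλ = ΔE / (R cos φ) = -126.0 / (6378000 × 0.984430) = -2.0068e-05 rad = -4.139″.

Δλ = -4.14″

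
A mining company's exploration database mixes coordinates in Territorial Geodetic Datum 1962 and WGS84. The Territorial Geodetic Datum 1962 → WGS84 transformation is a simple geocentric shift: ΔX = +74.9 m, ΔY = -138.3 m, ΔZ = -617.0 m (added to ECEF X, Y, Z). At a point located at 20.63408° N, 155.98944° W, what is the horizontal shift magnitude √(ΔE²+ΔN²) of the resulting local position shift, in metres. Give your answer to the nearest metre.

594 m

At φ = 20.63408°, λ = -155.98944°: sin φ = 0.352398, cos φ = 0.935850, sin λ = -0.406905, cos λ = -0.913470.
ΔE = −sin λ·ΔX + cos λ·ΔY = −(-0.406905)·(74.9) + (-0.913470)·(-138.3) = 156.81 m.
ΔN = −sin φ cos λ·ΔX − sin φ sin λ·ΔY + cos φ·ΔZ = −(0.352398)(-0.913470)(74.9) − (0.352398)(-0.406905)(-138.3) + (0.935850)(-617.0) = -573.14 m.
Horizontal magnitude = √(ΔE² + ΔN²) = √(156.81² + (-573.14)²) = 594.20 m.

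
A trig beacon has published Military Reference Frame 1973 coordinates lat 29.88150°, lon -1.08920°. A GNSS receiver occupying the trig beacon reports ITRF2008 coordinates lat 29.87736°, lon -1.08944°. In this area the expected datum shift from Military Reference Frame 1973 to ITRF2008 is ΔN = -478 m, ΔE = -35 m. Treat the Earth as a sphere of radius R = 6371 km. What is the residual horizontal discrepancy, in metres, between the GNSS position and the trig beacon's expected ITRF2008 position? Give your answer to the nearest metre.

21 m

Observed coordinate differences: Δφ = -0.00414°, Δλ = -0.00024°.
Converting to metres (1° lat = 111195 m, cos φ = 0.867058): observed ΔN = -460.3 m, observed ΔE = -23.1 m.
Subtracting the expected shift leaves a residual of -460.3 − (-478) = 17.7 m north and -23.1 − (-35) = 11.9 m east.
Residual distance = √(17.7² + 11.9²) = 21.3 m.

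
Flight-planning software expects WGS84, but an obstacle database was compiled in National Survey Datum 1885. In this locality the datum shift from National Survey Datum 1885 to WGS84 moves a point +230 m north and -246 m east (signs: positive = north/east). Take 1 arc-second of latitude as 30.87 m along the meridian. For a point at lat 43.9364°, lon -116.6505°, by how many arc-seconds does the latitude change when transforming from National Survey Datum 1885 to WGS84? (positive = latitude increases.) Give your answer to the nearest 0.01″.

1″ of latitude = 30.87 m, so Δφ = 230.0 / 30.87 = 7.451″.

Δφ = 7.45″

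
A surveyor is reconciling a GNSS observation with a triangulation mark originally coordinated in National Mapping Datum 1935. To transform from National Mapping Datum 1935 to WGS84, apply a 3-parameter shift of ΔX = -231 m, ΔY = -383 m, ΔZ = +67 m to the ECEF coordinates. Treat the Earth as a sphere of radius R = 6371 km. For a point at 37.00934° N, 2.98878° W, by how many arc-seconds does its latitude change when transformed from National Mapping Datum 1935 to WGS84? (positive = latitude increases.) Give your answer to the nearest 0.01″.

Δφ = 5.84″

sin φ = 0.601945, cos φ = 0.798537, sin λ = -0.052140, cos λ = 0.998640.
North component: ΔN = −sin φ cos λ·ΔX − sin φ sin λ·ΔY + cos φ·ΔZ = −(0.601945)(0.998640)(-231) − (0.601945)(-0.052140)(-383) + (0.798537)(67) = 180.34 m.
1° of latitude spans πR/180 = 111195 m, so Δφ = 180.34 / 111195 × 3600 = 5.839″.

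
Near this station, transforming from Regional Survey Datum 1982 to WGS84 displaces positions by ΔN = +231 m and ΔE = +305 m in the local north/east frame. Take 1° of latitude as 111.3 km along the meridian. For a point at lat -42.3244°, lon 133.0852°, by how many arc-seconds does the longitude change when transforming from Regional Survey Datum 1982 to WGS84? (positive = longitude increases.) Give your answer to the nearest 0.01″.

At latitude -42.3244°, cos φ = 0.739344.
1° of longitude at this latitude = 111.3 × cos φ = 82.29 km, so Δλ = 305.0 / 82289.0 = 0.0037064° = 13.343″.

Δλ = 13.34″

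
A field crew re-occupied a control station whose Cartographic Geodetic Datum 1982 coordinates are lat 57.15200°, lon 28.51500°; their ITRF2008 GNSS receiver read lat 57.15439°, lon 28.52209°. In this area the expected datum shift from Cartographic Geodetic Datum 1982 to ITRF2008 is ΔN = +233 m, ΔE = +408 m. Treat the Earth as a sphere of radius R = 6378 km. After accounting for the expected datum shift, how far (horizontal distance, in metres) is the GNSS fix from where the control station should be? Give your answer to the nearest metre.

39 m

Observed coordinate differences: Δφ = +0.00239°, Δλ = +0.00709°.
Converting to metres (1° lat = 111317 m, cos φ = 0.542412): observed ΔN = 266.0 m, observed ΔE = 428.1 m.
Subtracting the expected shift leaves a residual of 266.0 − (233) = 33.0 m north and 428.1 − (408) = 20.1 m east.
Residual distance = √(33.0² + 20.1²) = 38.7 m.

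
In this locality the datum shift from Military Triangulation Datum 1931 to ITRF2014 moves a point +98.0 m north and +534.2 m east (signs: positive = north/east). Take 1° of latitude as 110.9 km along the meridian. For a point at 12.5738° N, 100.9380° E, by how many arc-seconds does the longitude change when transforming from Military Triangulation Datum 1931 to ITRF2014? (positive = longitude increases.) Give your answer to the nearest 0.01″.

At latitude 12.5738°, cos φ = 0.976016.
1° of longitude at this latitude = 110.9 × cos φ = 108.24 km, so Δλ = 534.2 / 108240.2 = 0.0049353° = 17.767″.

Δλ = 17.77″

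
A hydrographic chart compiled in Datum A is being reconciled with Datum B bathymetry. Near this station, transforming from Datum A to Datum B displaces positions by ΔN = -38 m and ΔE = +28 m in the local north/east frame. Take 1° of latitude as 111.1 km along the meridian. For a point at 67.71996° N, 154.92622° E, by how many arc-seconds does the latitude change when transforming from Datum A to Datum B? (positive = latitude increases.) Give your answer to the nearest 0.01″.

1° of latitude = 111.1 km, so Δφ = -38.0 / 111100 = -0.0003420° = -1.231″.

Δφ = -1.23″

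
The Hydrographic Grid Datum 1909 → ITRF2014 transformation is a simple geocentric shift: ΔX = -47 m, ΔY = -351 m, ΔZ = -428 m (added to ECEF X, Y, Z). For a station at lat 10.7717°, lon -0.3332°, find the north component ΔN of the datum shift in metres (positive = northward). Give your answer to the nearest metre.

The local north axis is (−sin φ cos λ, −sin φ sin λ, cos φ), giving ΔN = 8.784 − 0.381 − 420.459 = -412.06 m.

ΔN = -412 m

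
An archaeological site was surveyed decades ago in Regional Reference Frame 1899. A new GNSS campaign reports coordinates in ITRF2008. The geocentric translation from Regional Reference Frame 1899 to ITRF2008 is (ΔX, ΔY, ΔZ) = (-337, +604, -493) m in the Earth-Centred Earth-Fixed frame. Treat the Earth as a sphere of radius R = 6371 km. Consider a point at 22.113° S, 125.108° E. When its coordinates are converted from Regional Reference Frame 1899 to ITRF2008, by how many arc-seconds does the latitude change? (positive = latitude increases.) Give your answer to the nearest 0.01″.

sin φ = -0.376434, cos φ = 0.926443, sin λ = 0.818069, cos λ = -0.575119.
North component: ΔN = −sin φ cos λ·ΔX − sin φ sin λ·ΔY + cos φ·ΔZ = −(-0.376434)(-0.575119)(-337) − (-0.376434)(0.818069)(604) + (0.926443)(-493) = -197.78 m.
1° of latitude spans πR/180 = 111195 m, so Δφ = -197.78 / 111195 × 3600 = -6.403″.

Δφ = -6.40″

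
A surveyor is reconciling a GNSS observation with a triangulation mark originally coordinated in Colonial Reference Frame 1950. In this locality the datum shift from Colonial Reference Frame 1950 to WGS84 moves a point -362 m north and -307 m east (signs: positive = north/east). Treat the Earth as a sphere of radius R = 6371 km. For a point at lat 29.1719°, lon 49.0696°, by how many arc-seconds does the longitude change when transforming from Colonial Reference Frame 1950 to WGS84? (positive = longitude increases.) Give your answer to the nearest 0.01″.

Δλ = -11.38″

At latitude 29.1719°, cos φ = 0.873161.
One radian of longitude at latitude φ spans R cos φ, so Δλ = ΔE / (R cos φ) = -307.0 / (6371000 × 0.873161) = -5.5187e-05 rad = -11.383″.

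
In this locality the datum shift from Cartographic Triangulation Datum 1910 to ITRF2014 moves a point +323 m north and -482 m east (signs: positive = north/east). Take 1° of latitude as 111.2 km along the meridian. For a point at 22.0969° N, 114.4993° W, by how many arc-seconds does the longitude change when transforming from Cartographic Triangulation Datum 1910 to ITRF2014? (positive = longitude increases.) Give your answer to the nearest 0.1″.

Δλ = -16.8″

At latitude 22.0969°, cos φ = 0.926549.
1° of longitude at this latitude = 111.2 × cos φ = 103.03 km, so Δλ = -482.0 / 103032.2 = -0.0046781° = -16.841″.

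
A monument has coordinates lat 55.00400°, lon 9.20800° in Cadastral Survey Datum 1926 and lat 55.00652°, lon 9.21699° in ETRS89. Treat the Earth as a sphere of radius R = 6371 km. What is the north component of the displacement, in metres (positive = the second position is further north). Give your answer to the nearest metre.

Δφ = 55.00652° − 55.00400° = +0.00252°; Δλ = 9.21699° − 9.20800° = +0.00899°.
1° along a meridian = πR/180 = 111195 m.
ΔN = Δφ × 111195 = 280.2 m; ΔE = Δλ × 111195 × cos(55.00400°) = +0.00899 × 111195 × 0.573519 = 573.3 m.

ΔN = 280 m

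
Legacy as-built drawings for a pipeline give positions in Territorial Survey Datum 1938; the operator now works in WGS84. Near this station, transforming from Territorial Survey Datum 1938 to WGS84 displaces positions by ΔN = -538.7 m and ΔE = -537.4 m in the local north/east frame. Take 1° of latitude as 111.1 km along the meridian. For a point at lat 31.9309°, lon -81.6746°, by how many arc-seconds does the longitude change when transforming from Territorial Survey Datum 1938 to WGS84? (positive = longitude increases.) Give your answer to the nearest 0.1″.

At latitude 31.9309°, cos φ = 0.848687.
1° of longitude at this latitude = 111.1 × cos φ = 94.29 km, so Δλ = -537.4 / 94289.1 = -0.0056995° = -20.518″.

Δλ = -20.5″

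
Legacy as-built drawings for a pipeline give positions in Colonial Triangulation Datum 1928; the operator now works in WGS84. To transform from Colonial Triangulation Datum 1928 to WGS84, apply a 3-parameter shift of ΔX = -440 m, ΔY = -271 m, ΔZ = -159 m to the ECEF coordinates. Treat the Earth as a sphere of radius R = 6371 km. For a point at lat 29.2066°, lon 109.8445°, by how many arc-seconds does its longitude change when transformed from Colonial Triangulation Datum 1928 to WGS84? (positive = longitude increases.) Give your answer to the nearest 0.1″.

Δλ = 18.8″

sin φ = 0.487960, cos φ = 0.872866, sin λ = 0.940617, cos λ = -0.339469.
East component: ΔE = −sin λ·ΔX + cos λ·ΔY = −(0.940617)(-440) + (-0.339469)(-271) = 505.87 m.
1° of latitude spans πR/180 = 111195 m; at latitude φ, 1° of longitude spans that × cos φ = 97058.3 m, so Δλ = 505.87 / 97058.3 × 3600 = 18.763″.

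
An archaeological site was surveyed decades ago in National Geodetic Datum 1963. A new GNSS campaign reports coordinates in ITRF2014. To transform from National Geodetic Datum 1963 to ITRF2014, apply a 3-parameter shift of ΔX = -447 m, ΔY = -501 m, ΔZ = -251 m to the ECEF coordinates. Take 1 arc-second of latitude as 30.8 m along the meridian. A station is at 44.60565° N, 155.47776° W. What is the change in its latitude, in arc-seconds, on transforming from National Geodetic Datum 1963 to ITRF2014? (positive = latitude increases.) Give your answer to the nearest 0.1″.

sin φ = 0.702223, cos φ = 0.711957, sin λ = -0.415046, cos λ = -0.909800.
North component: ΔN = −sin φ cos λ·ΔX − sin φ sin λ·ΔY + cos φ·ΔZ = −(0.702223)(-0.909800)(-447) − (0.702223)(-0.415046)(-501) + (0.711957)(-251) = -610.30 m.
1° of latitude spans 3600 × 30.80 = 110880 m, so Δφ = -610.30 / 110880 × 3600 = -19.815″.

Δφ = -19.8″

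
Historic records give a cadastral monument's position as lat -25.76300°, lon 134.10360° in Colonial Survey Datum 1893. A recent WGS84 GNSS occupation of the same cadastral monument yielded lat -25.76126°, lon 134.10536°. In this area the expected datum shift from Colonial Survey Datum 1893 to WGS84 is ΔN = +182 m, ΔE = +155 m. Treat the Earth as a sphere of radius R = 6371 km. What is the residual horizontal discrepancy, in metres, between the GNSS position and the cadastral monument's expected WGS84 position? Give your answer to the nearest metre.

Observed coordinate differences: Δφ = +0.00174°, Δλ = +0.00176°.
Converting to metres (1° lat = 111195 m, cos φ = 0.900600): observed ΔN = 193.5 m, observed ΔE = 176.3 m.
Subtracting the expected shift leaves a residual of 193.5 − (182) = 11.5 m north and 176.3 − (155) = 21.3 m east.
Residual distance = √(11.5² + 21.3²) = 24.2 m.

24 m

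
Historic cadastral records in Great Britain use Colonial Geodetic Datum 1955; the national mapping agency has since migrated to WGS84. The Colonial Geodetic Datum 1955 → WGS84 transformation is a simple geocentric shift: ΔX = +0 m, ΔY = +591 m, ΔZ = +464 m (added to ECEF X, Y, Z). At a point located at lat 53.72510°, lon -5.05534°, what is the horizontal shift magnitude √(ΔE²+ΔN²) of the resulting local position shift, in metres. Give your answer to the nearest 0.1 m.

The local east axis at (φ, λ) is (−sin λ, cos λ, 0), so ΔE = −sin(-5.05534°)·0 + cos(-5.05534°)·591 = 588.70 m.
The local north axis is (−sin φ cos λ, −sin φ sin λ, cos φ), giving ΔN = 0.000 + 41.984 + 274.530 = 316.51 m.
Horizontal magnitude = √(ΔE² + ΔN²) = √(588.70² + 316.51²) = 668.39 m.

668.4 m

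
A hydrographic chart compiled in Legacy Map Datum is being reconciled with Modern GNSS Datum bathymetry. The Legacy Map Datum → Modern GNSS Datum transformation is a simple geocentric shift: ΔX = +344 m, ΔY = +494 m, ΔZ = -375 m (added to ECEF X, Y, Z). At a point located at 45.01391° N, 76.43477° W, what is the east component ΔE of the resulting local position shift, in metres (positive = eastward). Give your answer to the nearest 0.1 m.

The local east axis at (φ, λ) is (−sin λ, cos λ, 0), so ΔE = −sin(-76.43477°)·344 + cos(-76.43477°)·494 = 450.27 m.

ΔE = 450.3 m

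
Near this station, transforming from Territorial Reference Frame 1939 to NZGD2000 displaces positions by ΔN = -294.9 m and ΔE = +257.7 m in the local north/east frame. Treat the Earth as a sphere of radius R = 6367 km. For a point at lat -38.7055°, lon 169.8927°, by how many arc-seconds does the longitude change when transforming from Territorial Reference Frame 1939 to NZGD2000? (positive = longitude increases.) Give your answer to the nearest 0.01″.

Δλ = 10.70″

At latitude -38.7055°, cos φ = 0.780370.
One radian of longitude at latitude φ spans R cos φ, so Δλ = ΔE / (R cos φ) = 257.7 / (6367000 × 0.780370) = 5.1866e-05 rad = 10.698″.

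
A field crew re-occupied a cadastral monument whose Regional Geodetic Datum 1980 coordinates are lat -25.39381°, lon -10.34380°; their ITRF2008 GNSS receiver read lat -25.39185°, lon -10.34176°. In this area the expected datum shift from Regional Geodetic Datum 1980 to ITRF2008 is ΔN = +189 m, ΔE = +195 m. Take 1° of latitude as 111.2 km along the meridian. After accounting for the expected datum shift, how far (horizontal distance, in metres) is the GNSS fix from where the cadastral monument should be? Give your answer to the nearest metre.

Observed coordinate differences: Δφ = +0.00196°, Δλ = +0.00204°.
Converting to metres (1° lat = 111200 m, cos φ = 0.903382): observed ΔN = 218.0 m, observed ΔE = 204.9 m.
Subtracting the expected shift leaves a residual of 218.0 − (189) = 29.0 m north and 204.9 − (195) = 9.9 m east.
Residual distance = √(29.0² + 9.9²) = 30.6 m.

31 m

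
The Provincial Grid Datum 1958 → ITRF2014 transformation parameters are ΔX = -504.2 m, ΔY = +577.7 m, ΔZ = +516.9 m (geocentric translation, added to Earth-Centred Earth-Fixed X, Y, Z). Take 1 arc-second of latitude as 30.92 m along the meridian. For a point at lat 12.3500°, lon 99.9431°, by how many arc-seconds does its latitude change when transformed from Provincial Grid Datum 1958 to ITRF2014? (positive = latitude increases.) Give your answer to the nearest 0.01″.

Δφ = 11.79″

sin φ = 0.213883, cos φ = 0.976859, sin λ = 0.984980, cos λ = -0.172670.
North component: ΔN = −sin φ cos λ·ΔX − sin φ sin λ·ΔY + cos φ·ΔZ = −(0.213883)(-0.172670)(-504.2) − (0.213883)(0.984980)(577.7) + (0.976859)(516.9) = 364.61 m.
1° of latitude spans 3600 × 30.92 = 111312 m, so Δφ = 364.61 / 111312 × 3600 = 11.792″.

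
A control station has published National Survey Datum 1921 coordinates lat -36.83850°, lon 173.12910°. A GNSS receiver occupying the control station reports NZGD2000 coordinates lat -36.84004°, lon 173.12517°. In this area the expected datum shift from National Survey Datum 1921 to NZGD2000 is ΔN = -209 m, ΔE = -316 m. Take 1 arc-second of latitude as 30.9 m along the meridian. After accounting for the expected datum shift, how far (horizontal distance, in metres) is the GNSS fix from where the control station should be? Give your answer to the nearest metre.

51 m

Observed coordinate differences: Δφ = -0.00154°, Δλ = -0.00393°.
Converting to metres (1° lat = 111240 m, cos φ = 0.800329): observed ΔN = -171.3 m, observed ΔE = -349.9 m.
Subtracting the expected shift leaves a residual of -171.3 − (-209) = 37.7 m north and -349.9 − (-316) = -33.9 m east.
Residual distance = √(37.7² + (-33.9)²) = 50.7 m.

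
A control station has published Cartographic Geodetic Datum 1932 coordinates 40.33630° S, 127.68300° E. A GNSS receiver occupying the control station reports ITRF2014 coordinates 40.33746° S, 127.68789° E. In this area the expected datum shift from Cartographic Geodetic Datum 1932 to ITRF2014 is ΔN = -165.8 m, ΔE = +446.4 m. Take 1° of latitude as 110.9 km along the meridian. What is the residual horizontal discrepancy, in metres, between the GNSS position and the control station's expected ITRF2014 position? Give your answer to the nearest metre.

Observed coordinate differences: Δφ = -0.00116°, Δλ = +0.00489°.
Converting to metres (1° lat = 110900 m, cos φ = 0.762258): observed ΔN = -128.6 m, observed ΔE = 413.4 m.
Subtracting the expected shift leaves a residual of -128.6 − (-165.8) = 37.2 m north and 413.4 − (446.4) = -33.0 m east.
Residual distance = √(37.2² + (-33.0)²) = 49.7 m.

50 m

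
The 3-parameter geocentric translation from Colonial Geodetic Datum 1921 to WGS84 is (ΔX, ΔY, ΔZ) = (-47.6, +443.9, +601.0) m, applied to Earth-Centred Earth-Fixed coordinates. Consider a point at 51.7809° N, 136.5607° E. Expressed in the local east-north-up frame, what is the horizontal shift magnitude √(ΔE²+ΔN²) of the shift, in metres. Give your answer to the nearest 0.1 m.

The local east axis at (φ, λ) is (−sin λ, cos λ, 0), so ΔE = −sin(136.5607°)·(-47.6) + cos(136.5607°)·443.9 = -289.59 m.
The local north axis is (−sin φ cos λ, −sin φ sin λ, cos φ), giving ΔN = -27.154 − 239.796 + 371.821 = 104.87 m.
Horizontal magnitude = √(ΔE² + ΔN²) = √((-289.59)² + 104.87²) = 307.99 m.

308.0 m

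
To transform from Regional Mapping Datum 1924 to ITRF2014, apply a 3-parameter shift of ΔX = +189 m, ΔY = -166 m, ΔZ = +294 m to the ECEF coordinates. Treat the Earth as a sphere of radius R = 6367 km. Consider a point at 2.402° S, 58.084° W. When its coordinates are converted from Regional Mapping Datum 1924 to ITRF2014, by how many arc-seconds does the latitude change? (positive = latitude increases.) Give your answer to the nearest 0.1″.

Δφ = 9.8″

sin φ = -0.041911, cos φ = 0.999121, sin λ = -0.848824, cos λ = 0.528675.
North component: ΔN = −sin φ cos λ·ΔX − sin φ sin λ·ΔY + cos φ·ΔZ = −(-0.041911)(0.528675)(189) − (-0.041911)(-0.848824)(-166) + (0.999121)(294) = 303.83 m.
1° of latitude spans πR/180 = 111125 m, so Δφ = 303.83 / 111125 × 3600 = 9.843″.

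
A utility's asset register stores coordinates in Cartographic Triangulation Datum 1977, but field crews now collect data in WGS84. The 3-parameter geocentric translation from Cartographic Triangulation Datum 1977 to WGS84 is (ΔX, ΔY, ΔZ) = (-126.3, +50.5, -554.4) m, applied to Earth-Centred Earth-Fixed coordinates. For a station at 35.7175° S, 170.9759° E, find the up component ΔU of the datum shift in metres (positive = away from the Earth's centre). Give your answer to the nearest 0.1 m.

At φ = -35.7175°, λ = 170.9759°: sin φ = -0.583789, cos φ = 0.811905, sin λ = 0.156850, cos λ = -0.987622.
ΔU = cos φ cos λ·ΔX + cos φ sin λ·ΔY + sin φ·ΔZ = (0.811905)(-0.987622)(-126.3) + (0.811905)(0.156850)(50.5) + (-0.583789)(-554.4) = 431.36 m.

ΔU = 431.4 m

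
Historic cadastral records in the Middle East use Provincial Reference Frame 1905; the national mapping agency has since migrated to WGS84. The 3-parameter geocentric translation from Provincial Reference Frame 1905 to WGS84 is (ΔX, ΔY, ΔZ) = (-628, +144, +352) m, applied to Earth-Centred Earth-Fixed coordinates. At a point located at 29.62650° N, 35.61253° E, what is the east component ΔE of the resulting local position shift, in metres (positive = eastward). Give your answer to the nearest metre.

The local east axis at (φ, λ) is (−sin λ, cos λ, 0), so ΔE = −sin(35.61253°)·(-628) + cos(35.61253°)·144 = 482.75 m.

ΔE = 483 m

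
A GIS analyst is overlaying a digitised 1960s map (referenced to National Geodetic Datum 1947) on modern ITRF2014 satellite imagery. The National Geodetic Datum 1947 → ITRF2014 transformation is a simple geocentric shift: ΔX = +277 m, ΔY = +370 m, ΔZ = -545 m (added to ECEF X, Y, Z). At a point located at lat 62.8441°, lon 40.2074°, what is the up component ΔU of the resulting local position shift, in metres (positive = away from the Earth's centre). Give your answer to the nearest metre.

At φ = 62.8441°, λ = 40.2074°: sin φ = 0.889768, cos φ = 0.456413, sin λ = 0.645556, cos λ = 0.763713.
ΔU = cos φ cos λ·ΔX + cos φ sin λ·ΔY + sin φ·ΔZ = (0.456413)(0.763713)(277) + (0.456413)(0.645556)(370) + (0.889768)(-545) = -279.35 m.

ΔU = -279 m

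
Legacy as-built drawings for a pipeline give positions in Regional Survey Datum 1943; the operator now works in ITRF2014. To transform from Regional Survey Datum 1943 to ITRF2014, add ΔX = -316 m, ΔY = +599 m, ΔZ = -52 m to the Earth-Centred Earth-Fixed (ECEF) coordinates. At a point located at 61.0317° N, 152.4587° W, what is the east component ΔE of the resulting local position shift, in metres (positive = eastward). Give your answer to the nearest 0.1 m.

ΔE = -677.2 m

At φ = 61.0317°, λ = -152.4587°: sin φ = 0.874888, cos φ = 0.484326, sin λ = -0.462388, cos λ = -0.886678.
ΔE = −sin λ·ΔX + cos λ·ΔY = −(-0.462388)·(-316) + (-0.886678)·(599) = -677.23 m.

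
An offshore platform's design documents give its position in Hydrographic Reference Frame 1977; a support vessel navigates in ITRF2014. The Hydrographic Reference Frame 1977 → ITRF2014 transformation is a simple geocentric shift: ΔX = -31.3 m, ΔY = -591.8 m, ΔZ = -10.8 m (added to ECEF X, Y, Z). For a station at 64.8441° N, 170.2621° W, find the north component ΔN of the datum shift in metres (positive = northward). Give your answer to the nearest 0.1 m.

ΔN = -123.1 m

The local north axis is (−sin φ cos λ, −sin φ sin λ, cos φ), giving ΔN = -27.923 − 90.604 − 4.591 = -123.12 m.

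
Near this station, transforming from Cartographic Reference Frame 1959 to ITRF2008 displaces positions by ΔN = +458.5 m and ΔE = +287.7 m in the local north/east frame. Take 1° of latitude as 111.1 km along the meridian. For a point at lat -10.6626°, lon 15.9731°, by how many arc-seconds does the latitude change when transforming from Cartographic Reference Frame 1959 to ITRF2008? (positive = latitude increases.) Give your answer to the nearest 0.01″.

1° of latitude = 111.1 km, so Δφ = 458.5 / 111100 = 0.0041269° = 14.857″.

Δφ = 14.86″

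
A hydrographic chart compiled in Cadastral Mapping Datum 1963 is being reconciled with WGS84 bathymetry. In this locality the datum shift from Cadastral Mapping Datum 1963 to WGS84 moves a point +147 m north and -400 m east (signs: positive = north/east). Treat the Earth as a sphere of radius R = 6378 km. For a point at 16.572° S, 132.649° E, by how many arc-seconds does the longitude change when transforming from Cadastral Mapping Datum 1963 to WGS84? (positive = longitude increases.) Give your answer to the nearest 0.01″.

Δλ = -13.50″

At latitude -16.572°, cos φ = 0.958462.
One radian of longitude at latitude φ spans R cos φ, so Δλ = ΔE / (R cos φ) = -400.0 / (6378000 × 0.958462) = -6.5434e-05 rad = -13.497″.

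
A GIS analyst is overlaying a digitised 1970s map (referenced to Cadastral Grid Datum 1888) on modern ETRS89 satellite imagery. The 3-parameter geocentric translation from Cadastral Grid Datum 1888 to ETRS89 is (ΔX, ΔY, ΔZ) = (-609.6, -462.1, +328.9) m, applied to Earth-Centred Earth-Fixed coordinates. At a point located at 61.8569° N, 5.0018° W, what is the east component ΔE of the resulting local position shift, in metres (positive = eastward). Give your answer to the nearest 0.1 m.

At φ = 61.8569°, λ = -5.0018°: sin φ = 0.881772, cos φ = 0.471675, sin λ = -0.087187, cos λ = 0.996192.
ΔE = −sin λ·ΔX + cos λ·ΔY = −(-0.087187)·(-609.6) + (0.996192)·(-462.1) = -513.49 m.

ΔE = -513.5 m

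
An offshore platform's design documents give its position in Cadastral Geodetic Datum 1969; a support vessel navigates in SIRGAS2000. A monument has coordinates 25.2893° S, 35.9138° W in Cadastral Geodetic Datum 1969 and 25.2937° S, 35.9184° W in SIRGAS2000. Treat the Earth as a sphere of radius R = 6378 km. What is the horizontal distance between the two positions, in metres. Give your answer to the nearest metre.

674 m

Δφ = -25.2937° − -25.2893° = -0.0044°; Δλ = -35.9184° − -35.9138° = -0.0046°.
1° along a meridian = πR/180 = 111317 m.
ΔN = Δφ × 111317 = -489.8 m; ΔE = Δλ × 111317 × cos(-25.2893°) = -0.0046 × 111317 × 0.904162 = -463.0 m.
Distance = √(ΔE² + ΔN²) = √((-463.0)² + (-489.8)²) = 674.0 m.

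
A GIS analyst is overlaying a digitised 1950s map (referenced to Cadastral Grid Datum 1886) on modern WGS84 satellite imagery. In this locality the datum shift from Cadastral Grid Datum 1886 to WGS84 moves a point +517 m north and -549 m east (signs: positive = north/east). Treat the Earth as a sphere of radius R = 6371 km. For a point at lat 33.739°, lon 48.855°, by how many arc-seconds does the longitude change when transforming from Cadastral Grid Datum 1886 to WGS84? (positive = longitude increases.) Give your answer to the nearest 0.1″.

Δλ = -21.4″

At latitude 33.739°, cos φ = 0.831576.
One radian of longitude at latitude φ spans R cos φ, so Δλ = ΔE / (R cos φ) = -549.0 / (6371000 × 0.831576) = -1.0362e-04 rad = -21.374″.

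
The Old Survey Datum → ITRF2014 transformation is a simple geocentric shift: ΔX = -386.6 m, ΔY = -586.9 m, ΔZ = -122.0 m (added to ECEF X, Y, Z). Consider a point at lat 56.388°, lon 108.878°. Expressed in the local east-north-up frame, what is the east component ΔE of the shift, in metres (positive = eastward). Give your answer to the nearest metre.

ΔE = 556 m

At φ = 56.388°, λ = 108.878°: sin φ = 0.832805, cos φ = 0.553566, sin λ = 0.946210, cos λ = -0.323554.
ΔE = −sin λ·ΔX + cos λ·ΔY = −(0.946210)·(-386.6) + (-0.323554)·(-586.9) = 555.70 m.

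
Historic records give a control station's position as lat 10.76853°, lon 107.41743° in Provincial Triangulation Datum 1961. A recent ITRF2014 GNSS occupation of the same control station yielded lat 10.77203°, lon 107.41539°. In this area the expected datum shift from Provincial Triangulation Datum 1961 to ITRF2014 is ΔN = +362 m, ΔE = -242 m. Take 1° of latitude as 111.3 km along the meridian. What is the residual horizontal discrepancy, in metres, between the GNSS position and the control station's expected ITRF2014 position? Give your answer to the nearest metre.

Observed coordinate differences: Δφ = +0.00350°, Δλ = -0.00204°.
Converting to metres (1° lat = 111300 m, cos φ = 0.982390): observed ΔN = 389.6 m, observed ΔE = -223.1 m.
Subtracting the expected shift leaves a residual of 389.6 − (362) = 27.6 m north and -223.1 − (-242) = 18.9 m east.
Residual distance = √(27.6² + 18.9²) = 33.4 m.

33 m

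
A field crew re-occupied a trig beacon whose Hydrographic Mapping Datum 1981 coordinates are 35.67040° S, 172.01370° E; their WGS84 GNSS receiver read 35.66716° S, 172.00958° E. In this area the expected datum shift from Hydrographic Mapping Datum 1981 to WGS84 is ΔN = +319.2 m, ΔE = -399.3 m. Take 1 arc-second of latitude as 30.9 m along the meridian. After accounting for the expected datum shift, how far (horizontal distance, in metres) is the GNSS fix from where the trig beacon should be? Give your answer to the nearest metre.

Observed coordinate differences: Δφ = +0.00324°, Δλ = -0.00412°.
Converting to metres (1° lat = 111240 m, cos φ = 0.812385): observed ΔN = 360.4 m, observed ΔE = -372.3 m.
Subtracting the expected shift leaves a residual of 360.4 − (319.2) = 41.2 m north and -372.3 − (-399.3) = 27.0 m east.
Residual distance = √(41.2² + 27.0²) = 49.3 m.

49 m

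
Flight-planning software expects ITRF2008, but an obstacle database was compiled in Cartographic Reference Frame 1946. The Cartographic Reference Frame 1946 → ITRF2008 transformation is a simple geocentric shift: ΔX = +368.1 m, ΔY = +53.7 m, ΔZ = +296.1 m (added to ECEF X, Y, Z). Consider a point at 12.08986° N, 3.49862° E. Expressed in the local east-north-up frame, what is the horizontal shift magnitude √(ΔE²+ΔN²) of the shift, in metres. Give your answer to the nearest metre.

214 m

The local east axis at (φ, λ) is (−sin λ, cos λ, 0), so ΔE = −sin(3.49862°)·368.1 + cos(3.49862°)·53.7 = 31.14 m.
The local north axis is (−sin φ cos λ, −sin φ sin λ, cos φ), giving ΔN = -76.953 − 0.686 + 289.533 = 211.89 m.
Horizontal magnitude = √(ΔE² + ΔN²) = √(31.14² + 211.89²) = 214.17 m.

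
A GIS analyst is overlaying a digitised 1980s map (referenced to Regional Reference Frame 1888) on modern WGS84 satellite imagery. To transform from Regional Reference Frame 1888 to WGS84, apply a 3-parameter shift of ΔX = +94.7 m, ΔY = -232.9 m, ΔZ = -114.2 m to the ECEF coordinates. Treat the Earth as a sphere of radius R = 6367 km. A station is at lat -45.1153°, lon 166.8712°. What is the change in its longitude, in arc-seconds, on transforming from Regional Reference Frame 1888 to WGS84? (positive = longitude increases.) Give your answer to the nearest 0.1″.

sin φ = -0.708528, cos φ = 0.705682, sin λ = 0.227141, cos λ = -0.973862.
East component: ΔE = −sin λ·ΔX + cos λ·ΔY = −(0.227141)(94.7) + (-0.973862)(-232.9) = 205.30 m.
1° of latitude spans πR/180 = 111125 m; at latitude φ, 1° of longitude spans that × cos φ = 78419.0 m, so Δλ = 205.30 / 78419.0 × 3600 = 9.425″.

Δλ = 9.4″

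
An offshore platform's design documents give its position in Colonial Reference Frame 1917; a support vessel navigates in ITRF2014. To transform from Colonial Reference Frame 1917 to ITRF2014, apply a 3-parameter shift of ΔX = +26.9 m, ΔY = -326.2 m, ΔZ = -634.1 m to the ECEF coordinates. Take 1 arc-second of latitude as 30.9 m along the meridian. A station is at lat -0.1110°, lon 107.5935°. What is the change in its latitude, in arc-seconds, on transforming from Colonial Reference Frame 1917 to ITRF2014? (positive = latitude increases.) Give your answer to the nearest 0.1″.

sin φ = -0.001937, cos φ = 0.999998, sin λ = 0.953225, cos λ = -0.302262.
North component: ΔN = −sin φ cos λ·ΔX − sin φ sin λ·ΔY + cos φ·ΔZ = −(-0.001937)(-0.302262)(26.9) − (-0.001937)(0.953225)(-326.2) + (0.999998)(-634.1) = -634.72 m.
1° of latitude spans 3600 × 30.90 = 111240 m, so Δφ = -634.72 / 111240 × 3600 = -20.541″.

Δφ = -20.5″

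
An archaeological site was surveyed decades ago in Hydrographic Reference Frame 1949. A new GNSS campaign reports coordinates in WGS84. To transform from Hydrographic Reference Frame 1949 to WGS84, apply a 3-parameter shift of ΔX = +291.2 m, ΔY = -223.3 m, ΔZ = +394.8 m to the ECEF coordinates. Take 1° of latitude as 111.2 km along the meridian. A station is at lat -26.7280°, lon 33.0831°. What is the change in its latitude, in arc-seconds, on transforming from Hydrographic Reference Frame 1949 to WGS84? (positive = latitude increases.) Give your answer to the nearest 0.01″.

sin φ = -0.449756, cos φ = 0.893152, sin λ = 0.545855, cos λ = 0.837880.
North component: ΔN = −sin φ cos λ·ΔX − sin φ sin λ·ΔY + cos φ·ΔZ = −(-0.449756)(0.837880)(291.2) − (-0.449756)(0.545855)(-223.3) + (0.893152)(394.8) = 407.53 m.
1° of latitude spans 111200 m, so Δφ = 407.53 / 111200 × 3600 = 13.193″.

Δφ = 13.19″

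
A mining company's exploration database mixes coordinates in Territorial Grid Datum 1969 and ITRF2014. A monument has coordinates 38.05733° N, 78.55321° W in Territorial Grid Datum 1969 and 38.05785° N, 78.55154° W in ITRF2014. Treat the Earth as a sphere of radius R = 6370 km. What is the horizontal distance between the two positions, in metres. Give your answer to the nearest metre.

Δφ = 38.05785° − 38.05733° = +0.00052°; Δλ = -78.55154° − -78.55321° = +0.00167°.
1° along a meridian = πR/180 = 111177 m.
ΔN = Δφ × 111177 = 57.8 m; ΔE = Δλ × 111177 × cos(38.05733°) = +0.00167 × 111177 × 0.787394 = 146.2 m.
Distance = √(ΔE² + ΔN²) = √(146.2² + 57.8²) = 157.2 m.

157 m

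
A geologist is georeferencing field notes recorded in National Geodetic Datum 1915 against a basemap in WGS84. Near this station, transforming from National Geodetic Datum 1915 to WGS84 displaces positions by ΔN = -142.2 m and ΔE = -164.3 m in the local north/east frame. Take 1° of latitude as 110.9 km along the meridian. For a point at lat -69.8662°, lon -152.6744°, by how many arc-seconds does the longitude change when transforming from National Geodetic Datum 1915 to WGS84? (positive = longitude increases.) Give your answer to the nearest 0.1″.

At latitude -69.8662°, cos φ = 0.344214.
1° of longitude at this latitude = 110.9 × cos φ = 38.17 km, so Δλ = -164.3 / 38173.3 = -0.0043041° = -15.495″.

Δλ = -15.5″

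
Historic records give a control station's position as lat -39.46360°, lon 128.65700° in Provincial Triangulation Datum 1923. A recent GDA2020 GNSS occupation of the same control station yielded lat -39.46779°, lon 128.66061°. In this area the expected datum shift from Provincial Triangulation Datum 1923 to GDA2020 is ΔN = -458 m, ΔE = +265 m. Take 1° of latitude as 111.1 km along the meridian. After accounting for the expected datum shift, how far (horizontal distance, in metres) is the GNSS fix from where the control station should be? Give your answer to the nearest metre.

45 m

Observed coordinate differences: Δφ = -0.00419°, Δλ = +0.00361°.
Converting to metres (1° lat = 111100 m, cos φ = 0.772029): observed ΔN = -465.5 m, observed ΔE = 309.6 m.
Subtracting the expected shift leaves a residual of -465.5 − (-458) = -7.5 m north and 309.6 − (265) = 44.6 m east.
Residual distance = √((-7.5)² + 44.6²) = 45.3 m.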